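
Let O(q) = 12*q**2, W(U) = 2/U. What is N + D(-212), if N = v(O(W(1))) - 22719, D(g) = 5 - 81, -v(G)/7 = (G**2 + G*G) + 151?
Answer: -56108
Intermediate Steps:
v(G) = -1057 - 14*G**2 (v(G) = -7*((G**2 + G*G) + 151) = -7*((G**2 + G**2) + 151) = -7*(2*G**2 + 151) = -7*(151 + 2*G**2) = -1057 - 14*G**2)
D(g) = -76
N = -56032 (N = (-1057 - 14*(12*(2/1)**2)**2) - 22719 = (-1057 - 14*(12*(2*1)**2)**2) - 22719 = (-1057 - 14*(12*2**2)**2) - 22719 = (-1057 - 14*(12*4)**2) - 22719 = (-1057 - 14*48**2) - 22719 = (-1057 - 14*2304) - 22719 = (-1057 - 32256) - 22719 = -33313 - 22719 = -56032)
N + D(-212) = -56032 - 76 = -56108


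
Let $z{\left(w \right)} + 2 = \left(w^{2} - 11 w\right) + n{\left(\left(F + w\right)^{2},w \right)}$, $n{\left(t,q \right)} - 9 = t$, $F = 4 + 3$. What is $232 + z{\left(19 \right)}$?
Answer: $1067$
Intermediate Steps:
$F = 7$
$n{\left(t,q \right)} = 9 + t$
$z{\left(w \right)} = 7 + w^{2} + \left(7 + w\right)^{2} - 11 w$ ($z{\left(w \right)} = -2 + \left(\left(w^{2} - 11 w\right) + \left(9 + \left(7 + w\right)^{2}\right)\right) = -2 + \left(9 + w^{2} + \left(7 + w\right)^{2} - 11 w\right) = 7 + w^{2} + \left(7 + w\right)^{2} - 11 w$)
$232 + z{\left(19 \right)} = 232 + \left(56 + 2 \cdot 19^{2} + 3 \cdot 19\right) = 232 + \left(56 + 2 \cdot 361 + 57\right) = 232 + \left(56 + 722 + 57\right) = 232 + 835 = 1067$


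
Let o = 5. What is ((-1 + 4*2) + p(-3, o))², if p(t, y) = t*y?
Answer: 64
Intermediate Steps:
((-1 + 4*2) + p(-3, o))² = ((-1 + 4*2) - 3*5)² = ((-1 + 8) - 15)² = (7 - 15)² = (-8)² = 64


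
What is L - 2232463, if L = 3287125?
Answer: 1054662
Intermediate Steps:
L - 2232463 = 3287125 - 2232463 = 1054662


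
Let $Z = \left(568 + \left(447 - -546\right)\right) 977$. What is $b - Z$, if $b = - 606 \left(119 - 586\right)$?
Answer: $-1242095$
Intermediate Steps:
$Z = 1525097$ ($Z = \left(568 + \left(447 + 546\right)\right) 977 = \left(568 + 993\right) 977 = 1561 \cdot 977 = 1525097$)
$b = 283002$ ($b = \left(-606\right) \left(-467\right) = 283002$)
$b - Z = 283002 - 1525097 = -1242095$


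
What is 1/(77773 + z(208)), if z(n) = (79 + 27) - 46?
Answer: 1/77833 ≈ 1.2848e-5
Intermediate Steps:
z(n) = 60 (z(n) = 106 - 46 = 60)
1/(77773 + z(208)) = 1/(77773 + 60) = 1/77833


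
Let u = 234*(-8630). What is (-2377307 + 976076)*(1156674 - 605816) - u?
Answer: -771877286778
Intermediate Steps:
u = -2019420
(-2377307 + 976076)*(1156674 - 605816) - u = (-2377307 + 976076)*(1156674 - 605816) - 1*(-2019420) = -1401231*550858 + 2019420 = -771879306198 + 2019420 = -771877286778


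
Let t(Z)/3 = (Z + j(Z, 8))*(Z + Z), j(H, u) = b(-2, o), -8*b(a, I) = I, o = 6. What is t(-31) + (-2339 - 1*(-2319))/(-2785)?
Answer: 6578735/1114 ≈ 5905.5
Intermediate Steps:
b(a, I) = -I/8
j(H, u) = -¾ (j(H, u) = -⅛*6 = -¾)
t(Z) = 6*Z*(-¾ + Z) (t(Z) = 3*((Z - ¾)*(Z + Z)) = 3*((-¾ + Z)*(2*Z)) = 3*(2*Z*(-¾ + Z)) = 6*Z*(-¾ + Z))
t(-31) + (-2339 - 1*(-2319))/(-2785) = (3/2)*(-31)*(-3 + 4*(-31)) + (-2339 - 1*(-2319))/(-2785) = (3/2)*(-31)*(-3 - 124) + (-2339 + 2319)*(-1/2785) = (3/2)*(-31)*(-127) - 20*(-1/2785) = 11811/2 + 4/557 = 6578735/1114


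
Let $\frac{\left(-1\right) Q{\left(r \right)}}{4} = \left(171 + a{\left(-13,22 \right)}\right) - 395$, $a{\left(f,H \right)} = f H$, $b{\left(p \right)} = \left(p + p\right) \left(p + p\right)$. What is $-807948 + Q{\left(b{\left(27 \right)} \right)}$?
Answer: $-805908$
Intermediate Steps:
$b{\left(p \right)} = 4 p^{2}$ ($b{\left(p \right)} = 2 p 2 p = 4 p^{2}$)
$a{\left(f,H \right)} = H f$
$Q{\left(r \right)} = 2040$ ($Q{\left(r \right)} = - 4 \left(\left(171 + 22 \left(-13\right)\right) - 395\right) = - 4 \left(\left(171 - 286\right) - 395\right) = - 4 \left(-115 - 395\right) = \left(-4\right) \left(-510\right) = 2040$)
$-807948 + Q{\left(b{\left(27 \right)} \right)} = -807948 + 2040 = -805908$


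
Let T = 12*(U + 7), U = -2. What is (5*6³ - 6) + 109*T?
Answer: 7614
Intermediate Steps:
T = 60 (T = 12*(-2 + 7) = 12*5 = 60)
(5*6³ - 6) + 109*T = (5*6³ - 6) + 109*60 = (5*216 - 6) + 6540 = (1080 - 6) + 6540 = 1074 + 6540 = 7614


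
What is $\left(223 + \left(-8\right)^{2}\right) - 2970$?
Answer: $-2683$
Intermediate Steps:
$\left(223 + \left(-8\right)^{2}\right) - 2970 = \left(223 + 64\right) - 2970 = 287 - 2970 = -2683$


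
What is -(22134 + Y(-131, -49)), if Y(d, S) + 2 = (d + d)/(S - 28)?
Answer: -1704426/77 ≈ -22135.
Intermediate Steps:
Y(d, S) = -2 + 2*d/(-28 + S) (Y(d, S) = -2 + (d + d)/(S - 28) = -2 + (2*d)/(-28 + S) = -2 + 2*d/(-28 + S))
-(22134 + Y(-131, -49)) = -(22134 + 2*(28 - 131 - 1*(-49))/(-28 - 49)) = -(22134 + 2*(28 - 131 + 49)/(-77)) = -(22134 + 2*(-1/77)*(-54)) = -(22134 + 108/77) = -1*1704426/77 = -1704426/77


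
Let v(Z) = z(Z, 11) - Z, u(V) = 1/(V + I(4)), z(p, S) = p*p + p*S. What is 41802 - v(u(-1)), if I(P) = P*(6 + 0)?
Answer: 22113027/529 ≈ 41802.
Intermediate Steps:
I(P) = 6*P (I(P) = P*6 = 6*P)
z(p, S) = p**2 + S*p
u(V) = 1/(24 + V) (u(V) = 1/(V + 6*4) = 1/(V + 24) = 1/(24 + V))
v(Z) = -Z + Z*(11 + Z) (v(Z) = Z*(11 + Z) - Z = -Z + Z*(11 + Z))
41802 - v(u(-1)) = 41802 - (10 + 1/(24 - 1))/(24 - 1) = 41802 - (10 + 1/23)/23 = 41802 - 231/(23*23) = 41802 - 1*231/529 = 41802 - 231/529 = 22113027/529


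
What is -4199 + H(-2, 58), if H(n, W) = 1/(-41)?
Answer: -172160/41 ≈ -4199.0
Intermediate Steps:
H(n, W) = -1/41
-4199 + H(-2, 58) = -4199 - 1/41 = -172160/41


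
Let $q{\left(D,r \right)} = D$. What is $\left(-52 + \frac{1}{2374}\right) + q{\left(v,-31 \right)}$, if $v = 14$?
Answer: $- \frac{90211}{2374} \approx -38.0$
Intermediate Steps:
$\left(-52 + \frac{1}{2374}\right) + q{\left(v,-31 \right)} = \left(-52 + \frac{1}{2374}\right) + 14 = - \frac{123447}{2374} + 14 = - \frac{90211}{2374}$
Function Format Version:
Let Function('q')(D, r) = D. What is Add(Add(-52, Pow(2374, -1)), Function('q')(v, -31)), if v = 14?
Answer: Rational(-90211, 2374) ≈ -38.000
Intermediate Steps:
Add(Add(-52, Pow(2374, -1)), Function('q')(v, -31)) = Add(Add(-52, Pow(2374, -1)), 14) = Add(Add(-52, Rational(1, 2374)), 14) = Add(Rational(-123447, 2374), 14) = Rational(-90211, 2374)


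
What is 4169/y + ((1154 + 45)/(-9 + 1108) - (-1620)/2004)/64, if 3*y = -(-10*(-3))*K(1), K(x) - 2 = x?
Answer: -12239770747/88095840 ≈ -138.94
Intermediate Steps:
K(x) = 2 + x
y = -30 (y = (-(-10*(-3))*(2 + 1))/3 = (-30*3)/3 = (-1*90)/3 = (⅓)*(-90) = -30)
4169/y + ((1154 + 45)/(-9 + 1108) - (-1620)/2004)/64 = 4169/(-30) + ((1154 + 45)/(-9 + 1108) - (-1620)/2004)/64 = 4169*(-1/30) + (1199/1099 - (-1620)/2004)*(1/64) = -4169/30 + (1199*(1/1099) - 1*(-135/167))*(1/64) = -4169/30 + (1199/1099 + 135/167)*(1/64) = -4169/30 + (348598/183533)*(1/64) = -4169/30 + 174299/5873056 = -12239770747/88095840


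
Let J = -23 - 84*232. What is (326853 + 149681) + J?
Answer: 457023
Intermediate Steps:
J = -19511 (J = -23 - 19488 = -19511)
(326853 + 149681) + J = (326853 + 149681) - 19511 = 476534 - 19511 = 457023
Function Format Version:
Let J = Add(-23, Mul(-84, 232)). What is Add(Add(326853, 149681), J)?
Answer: 457023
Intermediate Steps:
J = -19511 (J = Add(-23, -19488) = -19511)
Add(Add(326853, 149681), J) = Add(Add(326853, 149681), -19511) = Add(476534, -19511) = 457023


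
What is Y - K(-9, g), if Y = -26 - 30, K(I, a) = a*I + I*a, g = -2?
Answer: -92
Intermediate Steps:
K(I, a) = 2*I*a (K(I, a) = I*a + I*a = 2*I*a)
Y = -56
Y - K(-9, g) = -56 - 2*(-9)*(-2) = -56 - 1*36 = -56 - 36 = -92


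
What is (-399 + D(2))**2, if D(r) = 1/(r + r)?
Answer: 2544025/16 ≈ 1.5900e+5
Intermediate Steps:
D(r) = 1/(2*r)
(-399 + D(2))**2 = (-399 + (1/2)/2)**2 = (-399 + (1/2)*(1/2))**2 = (-399 + 1/4)**2 = (-1595/4)**2 = 2544025/16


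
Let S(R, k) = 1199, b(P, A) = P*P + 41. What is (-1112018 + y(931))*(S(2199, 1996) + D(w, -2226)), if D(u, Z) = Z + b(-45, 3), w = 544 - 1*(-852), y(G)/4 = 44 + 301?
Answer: -1153952882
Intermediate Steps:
b(P, A) = 41 + P² (b(P, A) = P² + 41 = 41 + P²)
y(G) = 1380 (y(G) = 4*(44 + 301) = 4*345 = 1380)
w = 1396 (w = 544 + 852 = 1396)
D(u, Z) = 2066 + Z (D(u, Z) = Z + (41 + (-45)²) = Z + (41 + 2025) = Z + 2066 = 2066 + Z)
(-1112018 + y(931))*(S(2199, 1996) + D(w, -2226)) = (-1112018 + 1380)*(1199 + (2066 - 2226)) = -1110638*(1199 - 160) = -1110638*1039 = -1153952882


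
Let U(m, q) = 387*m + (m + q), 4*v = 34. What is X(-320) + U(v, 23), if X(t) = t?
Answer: 3001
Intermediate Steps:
v = 17/2 (v = (¼)*34 = 17/2 ≈ 8.5000)
U(m, q) = q + 388*m
X(-320) + U(v, 23) = -320 + (23 + 388*(17/2)) = -320 + (23 + 3298) = -320 + 3321 = 3001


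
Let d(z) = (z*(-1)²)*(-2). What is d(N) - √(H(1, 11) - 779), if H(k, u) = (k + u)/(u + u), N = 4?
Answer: -8 - I*√94193/11 ≈ -8.0 - 27.901*I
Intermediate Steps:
H(k, u) = (k + u)/(2*u) (H(k, u) = (k + u)/((2*u)) = (k + u)*(1/(2*u)) = (k + u)/(2*u))
d(z) = -2*z (d(z) = (z*1)*(-2) = z*(-2) = -2*z)
d(N) - √(H(1, 11) - 779) = -2*4 - √((½)*(1 + 11)/11 - 779) = -8 - √((½)*(1/11)*12 - 779) = -8 - √(6/11 - 779) = -8 - √(-8563/11) = -8 - I*√94193/11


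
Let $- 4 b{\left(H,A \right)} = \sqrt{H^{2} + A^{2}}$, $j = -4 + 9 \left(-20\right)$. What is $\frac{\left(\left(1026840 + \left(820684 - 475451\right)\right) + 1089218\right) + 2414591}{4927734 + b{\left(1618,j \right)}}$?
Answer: $\frac{96108198045552}{97130248836079} + \frac{9751764 \sqrt{662945}}{97130248836079} \approx 0.98956$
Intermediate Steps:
$j = -184$ ($j = -4 - 180 = -184$)
$b{\left(H,A \right)} = - \frac{\sqrt{A^{2} + H^{2}}}{4}$ ($b{\left(H,A \right)} = - \frac{\sqrt{H^{2} + A^{2}}}{4} = - \frac{\sqrt{A^{2} + H^{2}}}{4}$)
$\frac{\left(\left(1026840 + \left(820684 - 475451\right)\right) + 1089218\right) + 2414591}{4927734 + b{\left(1618,j \right)}} = \frac{\left(\left(1026840 + \left(820684 - 475451\right)\right) + 1089218\right) + 2414591}{4927734 - \frac{\sqrt{\left(-184\right)^{2} + 1618^{2}}}{4}} = \frac{\left(\left(1026840 + 345233\right) + 1089218\right) + 2414591}{4927734 - \frac{\sqrt{33856 + 2617924}}{4}} = \frac{\left(1372073 + 1089218\right) + 2414591}{4927734 - \frac{\sqrt{2651780}}{4}} = \frac{2461291 + 2414591}{4927734 - \frac{2 \sqrt{662945}}{4}} = \frac{4875882}{4927734 - \frac{\sqrt{662945}}{2}}$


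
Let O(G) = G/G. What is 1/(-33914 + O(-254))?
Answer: -1/33913 ≈ -2.9487e-5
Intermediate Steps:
O(G) = 1
1/(-33914 + O(-254)) = 1/(-33914 + 1) = 1/(-33913) = -1/33913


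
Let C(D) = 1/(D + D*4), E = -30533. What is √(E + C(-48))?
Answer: I*√109918815/60 ≈ 174.74*I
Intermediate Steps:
C(D) = 1/(5*D) (C(D) = 1/(D + 4*D) = 1/(5*D))
√(E + C(-48)) = √(-30533 + (⅕)/(-48)) = √(-30533 + (⅕)*(-1/48)) = √(-30533 - 1/240) = √(-7327921/240) = I*√109918815/60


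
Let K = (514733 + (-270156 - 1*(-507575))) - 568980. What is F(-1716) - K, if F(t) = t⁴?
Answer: 8670998775164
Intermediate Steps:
K = 183172 (K = (514733 + (-270156 + 507575)) - 568980 = (514733 + 237419) - 568980 = 752152 - 568980 = 183172)
F(-1716) - K = (-1716)⁴ - 1*183172 = 8670998958336 - 183172 = 8670998775164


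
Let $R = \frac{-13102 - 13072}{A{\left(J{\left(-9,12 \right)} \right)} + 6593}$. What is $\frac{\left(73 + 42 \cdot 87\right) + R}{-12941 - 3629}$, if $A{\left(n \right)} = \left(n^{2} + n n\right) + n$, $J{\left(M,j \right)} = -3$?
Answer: $- \frac{12300921}{54747280} \approx -0.22469$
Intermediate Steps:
$A{\left(n \right)} = n + 2 n^{2}$ ($A{\left(n \right)} = \left(n^{2} + n^{2}\right) + n = 2 n^{2} + n = n + 2 n^{2}$)
$R = - \frac{13087}{3304}$ ($R = \frac{-13102 - 13072}{- 3 \left(1 + 2 \left(-3\right)\right) + 6593} = - \frac{26174}{- 3 \left(1 - 6\right) + 6593} = - \frac{26174}{\left(-3\right) \left(-5\right) + 6593} = - \frac{26174}{15 + 6593} = - \frac{26174}{6608} = \left(-26174\right) \frac{1}{6608} = - \frac{13087}{3304} \approx -3.961$)
$\frac{\left(73 + 42 \cdot 87\right) + R}{-12941 - 3629} = \frac{\left(73 + 42 \cdot 87\right) - \frac{13087}{3304}}{-12941 - 3629} = \frac{\left(73 + 3654\right) - \frac{13087}{3304}}{-16570} = \left(3727 - \frac{13087}{3304}\right) \left(- \frac{1}{16570}\right) = \frac{12300921}{3304} \left(- \frac{1}{16570}\right) = - \frac{12300921}{54747280}$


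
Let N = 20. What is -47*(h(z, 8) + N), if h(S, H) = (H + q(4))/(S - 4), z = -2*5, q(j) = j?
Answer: -6298/7 ≈ -899.71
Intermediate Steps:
z = -10
h(S, H) = (4 + H)/(-4 + S) (h(S, H) = (H + 4)/(S - 4) = (4 + H)/(-4 + S))
-47*(h(z, 8) + N) = -47*((4 + 8)/(-4 - 10) + 20) = -47*(12/(-14) + 20) = -47*(-1/14*12 + 20) = -47*(-6/7 + 20) = -47*134/7 = -6298/7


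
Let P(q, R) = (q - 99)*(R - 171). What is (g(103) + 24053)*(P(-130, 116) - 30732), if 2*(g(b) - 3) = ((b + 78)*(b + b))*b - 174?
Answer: -35261919126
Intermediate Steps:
g(b) = -84 + b²*(78 + b) (g(b) = 3 + (((b + 78)*(b + b))*b - 174)/2 = 3 + (((78 + b)*(2*b))*b - 174)/2 = 3 + ((2*b*(78 + b))*b - 174)/2 = 3 + (2*b²*(78 + b) - 174)/2 = 3 + (-174 + 2*b²*(78 + b))/2 = 3 + (-87 + b²*(78 + b)) = -84 + b²*(78 + b))
P(q, R) = (-171 + R)*(-99 + q) (P(q, R) = (-99 + q)*(-171 + R) = (-171 + R)*(-99 + q))
(g(103) + 24053)*(P(-130, 116) - 30732) = ((-84 + 103³ + 78*103²) + 24053)*((16929 - 171*(-130) - 99*116 + 116*(-130)) - 30732) = ((-84 + 1092727 + 78*10609) + 24053)*((16929 + 22230 - 11484 - 15080) - 30732) = ((-84 + 1092727 + 827502) + 24053)*(12595 - 30732) = (1920145 + 24053)*(-18137) = 1944198*(-18137) = -35261919126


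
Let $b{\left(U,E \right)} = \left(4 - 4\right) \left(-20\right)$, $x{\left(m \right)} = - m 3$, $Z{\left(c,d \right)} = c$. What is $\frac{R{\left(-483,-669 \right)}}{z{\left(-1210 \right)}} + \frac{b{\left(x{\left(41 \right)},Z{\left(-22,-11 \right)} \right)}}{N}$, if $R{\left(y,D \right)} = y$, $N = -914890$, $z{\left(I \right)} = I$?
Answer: $\frac{483}{1210} \approx 0.39917$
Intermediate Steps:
$x{\left(m \right)} = - 3 m$
$b{\left(U,E \right)} = 0$ ($b{\left(U,E \right)} = 0 \left(-20\right) = 0$)
$\frac{R{\left(-483,-669 \right)}}{z{\left(-1210 \right)}} + \frac{b{\left(x{\left(41 \right)},Z{\left(-22,-11 \right)} \right)}}{N} = - \frac{483}{-1210} + \frac{0}{-914890} = \left(-483\right) \left(- \frac{1}{1210}\right) + 0 \left(- \frac{1}{914890}\right) = \frac{483}{1210} + 0 = \frac{483}{1210}$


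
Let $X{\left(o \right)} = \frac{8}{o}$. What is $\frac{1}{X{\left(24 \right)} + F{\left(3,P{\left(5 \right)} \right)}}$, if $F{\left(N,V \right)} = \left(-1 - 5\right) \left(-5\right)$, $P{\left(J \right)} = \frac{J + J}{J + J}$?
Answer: $\frac{3}{91} \approx 0.032967$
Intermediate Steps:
$P{\left(J \right)} = 1$ ($P{\left(J \right)} = \frac{2 J}{2 J} = 2 J \frac{1}{2 J} = 1$)
$F{\left(N,V \right)} = 30$ ($F{\left(N,V \right)} = \left(-6\right) \left(-5\right) = 30$)
$\frac{1}{X{\left(24 \right)} + F{\left(3,P{\left(5 \right)} \right)}} = \frac{1}{\frac{8}{24} + 30} = \frac{1}{8 \cdot \frac{1}{24} + 30} = \frac{1}{\frac{1}{3} + 30} = \frac{1}{\frac{91}{3}} = \frac{3}{91}$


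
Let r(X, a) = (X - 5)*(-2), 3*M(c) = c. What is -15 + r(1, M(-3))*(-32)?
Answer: -271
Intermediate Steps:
M(c) = c/3
r(X, a) = 10 - 2*X (r(X, a) = (-5 + X)*(-2) = 10 - 2*X)
-15 + r(1, M(-3))*(-32) = -15 + (10 - 2*1)*(-32) = -15 + (10 - 2)*(-32) = -15 + 8*(-32) = -15 - 256 = -271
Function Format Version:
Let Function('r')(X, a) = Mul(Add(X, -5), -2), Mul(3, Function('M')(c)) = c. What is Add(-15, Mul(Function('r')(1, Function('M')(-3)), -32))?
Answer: -271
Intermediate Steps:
Function('M')(c) = Mul(Rational(1, 3), c)
Function('r')(X, a) = Add(10, Mul(-2, X)) (Function('r')(X, a) = Mul(Add(-5, X), -2) = Add(10, Mul(-2, X)))
Add(-15, Mul(Function('r')(1, Function('M')(-3)), -32)) = Add(-15, Mul(Add(10, Mul(-2, 1)), -32)) = Add(-15, Mul(Add(10, -2), -32)) = Add(-15, Mul(8, -32)) = Add(-15, -256) = -271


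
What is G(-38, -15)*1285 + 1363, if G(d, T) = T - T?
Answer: 1363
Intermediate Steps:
G(d, T) = 0
G(-38, -15)*1285 + 1363 = 0*1285 + 1363 = 0 + 1363 = 1363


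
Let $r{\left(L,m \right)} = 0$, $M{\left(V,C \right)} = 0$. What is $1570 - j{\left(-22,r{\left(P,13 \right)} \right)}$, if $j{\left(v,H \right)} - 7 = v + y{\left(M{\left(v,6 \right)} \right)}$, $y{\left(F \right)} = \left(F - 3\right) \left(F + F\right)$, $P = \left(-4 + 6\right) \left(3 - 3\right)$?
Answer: $1585$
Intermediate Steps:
$P = 0$ ($P = 2 \cdot 0 = 0$)
$y{\left(F \right)} = 2 F \left(-3 + F\right)$ ($y{\left(F \right)} = \left(-3 + F\right) 2 F = 2 F \left(-3 + F\right)$)
$j{\left(v,H \right)} = 7 + v$ ($j{\left(v,H \right)} = 7 + \left(v + 2 \cdot 0 \left(-3 + 0\right)\right) = 7 + \left(v + 2 \cdot 0 \left(-3\right)\right) = 7 + \left(v + 0\right) = 7 + v$)
$1570 - j{\left(-22,r{\left(P,13 \right)} \right)} = 1570 - \left(7 - 22\right) = 1570 - -15 = 1570 + 15 = 1585$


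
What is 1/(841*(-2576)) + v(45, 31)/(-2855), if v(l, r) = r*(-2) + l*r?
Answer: -2887835383/6185117680 ≈ -0.46690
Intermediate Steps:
v(l, r) = -2*r + l*r
1/(841*(-2576)) + v(45, 31)/(-2855) = 1/(841*(-2576)) + (31*(-2 + 45))/(-2855) = (1/841)*(-1/2576) + (31*43)*(-1/2855) = -1/2166416 + 1333*(-1/2855) = -1/2166416 - 1333/2855 = -2887835383/6185117680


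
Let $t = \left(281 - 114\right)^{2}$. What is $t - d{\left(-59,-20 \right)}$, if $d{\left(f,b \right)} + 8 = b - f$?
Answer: $27858$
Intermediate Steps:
$d{\left(f,b \right)} = -8 + b - f$ ($d{\left(f,b \right)} = -8 + \left(b - f\right) = -8 + b - f$)
$t = 27889$ ($t = 167^{2} = 27889$)
$t - d{\left(-59,-20 \right)} = 27889 - \left(-8 - 20 - -59\right) = 27889 - \left(-8 - 20 + 59\right) = 27889 - 31 = 27858$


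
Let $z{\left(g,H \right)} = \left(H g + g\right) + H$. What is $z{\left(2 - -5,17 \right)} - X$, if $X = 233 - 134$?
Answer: $44$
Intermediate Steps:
$z{\left(g,H \right)} = H + g + H g$ ($z{\left(g,H \right)} = \left(g + H g\right) + H = H + g + H g$)
$X = 99$
$z{\left(2 - -5,17 \right)} - X = \left(17 + \left(2 - -5\right) + 17 \left(2 - -5\right)\right) - 99 = \left(17 + \left(2 + 5\right) + 17 \left(2 + 5\right)\right) - 99 = \left(17 + 7 + 17 \cdot 7\right) - 99 = \left(17 + 7 + 119\right) - 99 = 143 - 99 = 44$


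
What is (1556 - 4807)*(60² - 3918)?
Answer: 1033818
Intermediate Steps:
(1556 - 4807)*(60² - 3918) = -3251*(3600 - 3918) = -3251*(-318) = 1033818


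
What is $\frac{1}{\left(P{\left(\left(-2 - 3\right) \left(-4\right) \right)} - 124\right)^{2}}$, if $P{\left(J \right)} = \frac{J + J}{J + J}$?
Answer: $\frac{1}{15129} \approx 6.6098 \cdot 10^{-5}$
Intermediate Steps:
$P{\left(J \right)} = 1$ ($P{\left(J \right)} = \frac{2 J}{2 J} = 2 J \frac{1}{2 J} = 1$)
$\frac{1}{\left(P{\left(\left(-2 - 3\right) \left(-4\right) \right)} - 124\right)^{2}} = \frac{1}{\left(1 - 124\right)^{2}} = \frac{1}{\left(-123\right)^{2}} = \frac{1}{15129}$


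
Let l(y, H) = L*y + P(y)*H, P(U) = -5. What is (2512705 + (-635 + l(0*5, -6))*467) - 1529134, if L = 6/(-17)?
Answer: 701036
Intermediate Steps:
L = -6/17 (L = 6*(-1/17) = -6/17 ≈ -0.35294)
l(y, H) = -5*H - 6*y/17 (l(y, H) = -6*y/17 - 5*H = -5*H - 6*y/17)
(2512705 + (-635 + l(0*5, -6))*467) - 1529134 = (2512705 + (-635 + (-5*(-6) - 0*5))*467) - 1529134 = (2512705 + (-635 + (30 - 6/17*0))*467) - 1529134 = (2512705 + (-635 + (30 + 0))*467) - 1529134 = (2512705 + (-635 + 30)*467) - 1529134 = (2512705 - 605*467) - 1529134 = (2512705 - 282535) - 1529134 = 2230170 - 1529134 = 701036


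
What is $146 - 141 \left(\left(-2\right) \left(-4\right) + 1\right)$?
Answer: $-1123$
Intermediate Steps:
$146 - 141 \left(\left(-2\right) \left(-4\right) + 1\right) = 146 - 141 \left(8 + 1\right) = 146 - 1269 = -1123$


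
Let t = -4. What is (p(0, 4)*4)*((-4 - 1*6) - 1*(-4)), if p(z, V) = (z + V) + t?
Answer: 0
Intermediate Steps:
p(z, V) = -4 + V + z (p(z, V) = (z + V) - 4 = (V + z) - 4 = -4 + V + z)
(p(0, 4)*4)*((-4 - 1*6) - 1*(-4)) = ((-4 + 4 + 0)*4)*((-4 - 1*6) - 1*(-4)) = (0*4)*((-4 - 6) + 4) = 0*(-10 + 4) = 0*(-6) = 0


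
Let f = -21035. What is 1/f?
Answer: -1/21035 ≈ -4.7540e-5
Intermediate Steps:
1/f = 1/(-21035) = -1/21035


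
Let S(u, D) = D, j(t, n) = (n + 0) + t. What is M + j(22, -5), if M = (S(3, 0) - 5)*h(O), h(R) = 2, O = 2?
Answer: 7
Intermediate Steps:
j(t, n) = n + t
M = -10 (M = (0 - 5)*2 = -5*2 = -10)
M + j(22, -5) = -10 + (-5 + 22) = -10 + 17 = 7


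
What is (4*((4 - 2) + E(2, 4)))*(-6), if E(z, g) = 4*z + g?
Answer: -336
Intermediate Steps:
E(z, g) = g + 4*z
(4*((4 - 2) + E(2, 4)))*(-6) = (4*((4 - 2) + (4 + 4*2)))*(-6) = (4*(2 + (4 + 8)))*(-6) = (4*(2 + 12))*(-6) = (4*14)*(-6) = 56*(-6) = -336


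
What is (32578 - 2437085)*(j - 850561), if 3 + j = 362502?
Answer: 1173548495434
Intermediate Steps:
j = 362499 (j = -3 + 362502 = 362499)
(32578 - 2437085)*(j - 850561) = (32578 - 2437085)*(362499 - 850561) = -2404507*(-488062) = 1173548495434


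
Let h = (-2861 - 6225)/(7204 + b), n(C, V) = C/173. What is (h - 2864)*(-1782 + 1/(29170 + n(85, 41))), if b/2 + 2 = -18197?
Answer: 2278258604186697/446446591 ≈ 5.1031e+6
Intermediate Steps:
n(C, V) = C/173 (n(C, V) = C*(1/173) = C/173)
b = -36398 (b = -4 + 2*(-18197) = -4 - 36394 = -36398)
h = 413/1327 (h = (-2861 - 6225)/(7204 - 36398) = -9086/(-29194) = -9086*(-1/29194) = 413/1327 ≈ 0.31123)
(h - 2864)*(-1782 + 1/(29170 + n(85, 41))) = (413/1327 - 2864)*(-1782 + 1/(29170 + (1/173)*85)) = -3800115*(-1782 + 1/(29170 + 85/173))/1327 = -3800115*(-1782 + 1/(5046495/173))/1327 = -3800115*(-1782 + 173/5046495)/1327 = -3800115/1327*(-8992853917/5046495) = 2278258604186697/446446591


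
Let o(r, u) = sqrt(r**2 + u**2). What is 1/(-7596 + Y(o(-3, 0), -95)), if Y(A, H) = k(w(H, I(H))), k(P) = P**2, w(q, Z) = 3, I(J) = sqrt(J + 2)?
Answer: -1/7587 ≈ -0.00013180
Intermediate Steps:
I(J) = sqrt(2 + J)
Y(A, H) = 9 (Y(A, H) = 3**2 = 9)
1/(-7596 + Y(o(-3, 0), -95)) = 1/(-7596 + 9) = 1/(-7587) = -1/7587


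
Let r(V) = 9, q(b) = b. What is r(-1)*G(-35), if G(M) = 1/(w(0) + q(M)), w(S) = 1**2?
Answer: -9/34 ≈ -0.26471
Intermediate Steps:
w(S) = 1
G(M) = 1/(1 + M)
r(-1)*G(-35) = 9/(1 - 35) = 9/(-34) = 9*(-1/34) = -9/34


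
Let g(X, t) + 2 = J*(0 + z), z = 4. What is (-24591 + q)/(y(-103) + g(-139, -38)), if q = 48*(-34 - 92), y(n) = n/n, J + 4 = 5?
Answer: -10213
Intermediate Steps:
J = 1 (J = -4 + 5 = 1)
y(n) = 1
q = -6048 (q = 48*(-126) = -6048)
g(X, t) = 2 (g(X, t) = -2 + 1*(0 + 4) = -2 + 1*4 = -2 + 4 = 2)
(-24591 + q)/(y(-103) + g(-139, -38)) = (-24591 - 6048)/(1 + 2) = -30639/3 = -30639*⅓ = -10213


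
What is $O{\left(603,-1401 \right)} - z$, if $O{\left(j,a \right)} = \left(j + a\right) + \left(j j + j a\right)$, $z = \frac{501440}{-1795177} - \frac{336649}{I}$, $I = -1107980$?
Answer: $- \frac{958691879003070993}{1989020212460} \approx -4.8199 \cdot 10^{5}$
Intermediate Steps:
$z = \frac{48759050673}{1989020212460}$ ($z = \frac{501440}{-1795177} - \frac{336649}{-1107980} = 501440 \left(- \frac{1}{1795177}\right) - - \frac{336649}{1107980} = - \frac{501440}{1795177} + \frac{336649}{1107980} = \frac{48759050673}{1989020212460} \approx 0.024514$)
$O{\left(j,a \right)} = a + j + j^{2} + a j$ ($O{\left(j,a \right)} = \left(a + j\right) + \left(j^{2} + a j\right) = a + j + j^{2} + a j$)
$O{\left(603,-1401 \right)} - z = \left(-1401 + 603 + 603^{2} - 844803\right) - \frac{48759050673}{1989020212460} = \left(-1401 + 603 + 363609 - 844803\right) - \frac{48759050673}{1989020212460} = -481992 - \frac{48759050673}{1989020212460} = - \frac{958691879003070993}{1989020212460}$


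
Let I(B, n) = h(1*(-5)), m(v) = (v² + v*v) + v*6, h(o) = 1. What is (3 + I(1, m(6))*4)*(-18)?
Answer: -126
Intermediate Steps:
m(v) = 2*v² + 6*v (m(v) = (v² + v²) + 6*v = 2*v² + 6*v)
I(B, n) = 1
(3 + I(1, m(6))*4)*(-18) = (3 + 1*4)*(-18) = (3 + 4)*(-18) = 7*(-18) = -126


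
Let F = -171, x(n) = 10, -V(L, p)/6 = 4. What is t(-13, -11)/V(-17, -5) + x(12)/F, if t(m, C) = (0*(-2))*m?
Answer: -10/171 ≈ -0.058480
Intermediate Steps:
V(L, p) = -24 (V(L, p) = -6*4 = -24)
t(m, C) = 0 (t(m, C) = 0*m = 0)
t(-13, -11)/V(-17, -5) + x(12)/F = 0/(-24) + 10/(-171) = 0*(-1/24) + 10*(-1/171) = 0 - 10/171 = -10/171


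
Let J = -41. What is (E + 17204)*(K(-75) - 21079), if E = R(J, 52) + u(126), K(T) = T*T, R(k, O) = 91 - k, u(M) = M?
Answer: -269857748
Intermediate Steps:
K(T) = T**2
E = 258 (E = (91 - 1*(-41)) + 126 = (91 + 41) + 126 = 132 + 126 = 258)
(E + 17204)*(K(-75) - 21079) = (258 + 17204)*((-75)**2 - 21079) = 17462*(5625 - 21079) = 17462*(-15454) = -269857748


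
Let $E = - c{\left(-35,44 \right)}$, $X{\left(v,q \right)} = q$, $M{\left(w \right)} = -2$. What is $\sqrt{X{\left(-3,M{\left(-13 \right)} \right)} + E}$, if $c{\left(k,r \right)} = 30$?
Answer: $4 i \sqrt{2} \approx 5.6569 i$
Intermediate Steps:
$E = -30$ ($E = \left(-1\right) 30 = -30$)
$\sqrt{X{\left(-3,M{\left(-13 \right)} \right)} + E} = \sqrt{-2 - 30} = \sqrt{-32} = 4 i \sqrt{2}$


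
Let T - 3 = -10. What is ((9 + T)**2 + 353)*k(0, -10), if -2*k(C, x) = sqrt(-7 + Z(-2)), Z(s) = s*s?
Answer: -357*I*sqrt(3)/2 ≈ -309.17*I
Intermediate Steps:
Z(s) = s**2
k(C, x) = -I*sqrt(3)/2 (k(C, x) = -sqrt(-7 + (-2)**2)/2 = -sqrt(-7 + 4)/2 = -I*sqrt(3)/2)
T = -7 (T = 3 - 10 = -7)
((9 + T)**2 + 353)*k(0, -10) = ((9 - 7)**2 + 353)*(-I*sqrt(3)/2) = (2**2 + 353)*(-I*sqrt(3)/2) = (4 + 353)*(-I*sqrt(3)/2) = 357*(-I*sqrt(3)/2) = -357*I*sqrt(3)/2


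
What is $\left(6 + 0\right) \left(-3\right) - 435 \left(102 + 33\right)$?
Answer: $-58743$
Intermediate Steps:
$\left(6 + 0\right) \left(-3\right) - 435 \left(102 + 33\right) = 6 \left(-3\right) - 58725 = -18 - 58725 = -58743$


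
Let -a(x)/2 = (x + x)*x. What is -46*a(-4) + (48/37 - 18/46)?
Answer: 2506115/851 ≈ 2944.9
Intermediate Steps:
a(x) = -4*x² (a(x) = -2*(x + x)*x = -2*2*x*x = -4*x²)
-46*a(-4) + (48/37 - 18/46) = -(-184)*(-4)² + (48/37 - 18/46) = -(-184)*16 + (48*(1/37) - 18*1/46) = -46*(-64) + (48/37 - 9/23) = 2944 + 771/851 = 2506115/851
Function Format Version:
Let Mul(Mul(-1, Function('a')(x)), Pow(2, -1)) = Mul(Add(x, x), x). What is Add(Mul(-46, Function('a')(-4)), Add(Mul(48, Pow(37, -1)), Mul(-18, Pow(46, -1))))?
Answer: Rational(2506115, 851) ≈ 2944.9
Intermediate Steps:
Function('a')(x) = Mul(-4, Pow(x, 2)) (Function('a')(x) = Mul(-2, Mul(Add(x, x), x)) = Mul(-2, Mul(Mul(2, x), x)) = Mul(-2, Mul(2, Pow(x, 2))) = Mul(-4, Pow(x, 2)))
Add(Mul(-46, Function('a')(-4)), Add(Mul(48, Pow(37, -1)), Mul(-18, Pow(46, -1)))) = Add(Mul(-46, Mul(-4, Pow(-4, 2))), Add(Mul(48, Pow(37, -1)), Mul(-18, Pow(46, -1)))) = Add(Mul(-46, Mul(-4, 16)), Add(Mul(48, Rational(1, 37)), Mul(-18, Rational(1, 46)))) = Add(Mul(-46, -64), Add(Rational(48, 37), Rational(-9, 23))) = Add(2944, Rational(771, 851)) = Rational(2506115, 851)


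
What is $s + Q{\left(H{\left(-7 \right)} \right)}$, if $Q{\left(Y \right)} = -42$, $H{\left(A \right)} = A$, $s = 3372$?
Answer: $3330$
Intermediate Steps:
$s + Q{\left(H{\left(-7 \right)} \right)} = 3372 - 42 = 3330$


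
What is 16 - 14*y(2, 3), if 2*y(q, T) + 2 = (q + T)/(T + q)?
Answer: 23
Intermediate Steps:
y(q, T) = -1/2 (y(q, T) = -1 + ((q + T)/(T + q))/2 = -1 + ((T + q)/(T + q))/2 = -1 + (1/2)*1 = -1 + 1/2 = -1/2)
16 - 14*y(2, 3) = 16 - 14*(-1/2) = 16 + 7 = 23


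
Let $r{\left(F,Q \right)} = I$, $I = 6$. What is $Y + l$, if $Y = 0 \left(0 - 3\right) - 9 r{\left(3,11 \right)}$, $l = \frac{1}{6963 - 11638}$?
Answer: $- \frac{252451}{4675} \approx -54.0$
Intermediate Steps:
$r{\left(F,Q \right)} = 6$
$l = - \frac{1}{4675}$ ($l = \frac{1}{-4675} = - \frac{1}{4675} \approx -0.0002139$)
$Y = -54$ ($Y = 0 \left(0 - 3\right) - 54 = 0 \left(-3\right) - 54 = 0 - 54 = -54$)
$Y + l = -54 - \frac{1}{4675} = - \frac{252451}{4675}$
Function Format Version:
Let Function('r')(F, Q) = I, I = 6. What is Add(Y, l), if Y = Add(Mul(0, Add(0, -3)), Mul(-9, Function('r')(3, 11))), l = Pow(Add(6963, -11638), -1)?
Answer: Rational(-252451, 4675) ≈ -54.000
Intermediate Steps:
Function('r')(F, Q) = 6
l = Rational(-1, 4675) (l = Pow(-4675, -1) = Rational(-1, 4675) ≈ -0.00021390)
Y = -54 (Y = Add(Mul(0, Add(0, -3)), Mul(-9, 6)) = Add(Mul(0, -3), -54) = Add(0, -54) = -54)
Add(Y, l) = Add(-54, Rational(-1, 4675)) = Rational(-252451, 4675)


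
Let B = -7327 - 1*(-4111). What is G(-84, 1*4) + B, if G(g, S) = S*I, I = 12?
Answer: -3168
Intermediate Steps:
G(g, S) = 12*S (G(g, S) = S*12 = 12*S)
B = -3216 (B = -7327 + 4111 = -3216)
G(-84, 1*4) + B = 12*(1*4) - 3216 = 12*4 - 3216 = 48 - 3216 = -3168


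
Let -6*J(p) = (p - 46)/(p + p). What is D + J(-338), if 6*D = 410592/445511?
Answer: 4436832/75291359 ≈ 0.058929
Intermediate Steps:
D = 68432/445511 (D = (410592/445511)/6 = (410592*(1/445511))/6 = (1/6)*(410592/445511) = 68432/445511 ≈ 0.15360)
J(p) = -(-46 + p)/(12*p) (J(p) = -(p - 46)/(6*(p + p)) = -(-46 + p)/(6*(2*p)) = -(-46 + p)*1/(2*p)/6 = -(-46 + p)/(12*p))
D + J(-338) = 68432/445511 + (1/12)*(46 - 1*(-338))/(-338) = 68432/445511 + (1/12)*(-1/338)*(46 + 338) = 68432/445511 + (1/12)*(-1/338)*384 = 68432/445511 - 16/169 = 4436832/75291359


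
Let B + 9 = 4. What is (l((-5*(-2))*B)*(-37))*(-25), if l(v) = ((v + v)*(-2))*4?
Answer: 740000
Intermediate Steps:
B = -5 (B = -9 + 4 = -5)
l(v) = -16*v (l(v) = ((2*v)*(-2))*4 = -4*v*4 = -16*v)
(l((-5*(-2))*B)*(-37))*(-25) = (-16*(-5*(-2))*(-5)*(-37))*(-25) = (-160*(-5)*(-37))*(-25) = (-16*(-50)*(-37))*(-25) = (800*(-37))*(-25) = -29600*(-25) = 740000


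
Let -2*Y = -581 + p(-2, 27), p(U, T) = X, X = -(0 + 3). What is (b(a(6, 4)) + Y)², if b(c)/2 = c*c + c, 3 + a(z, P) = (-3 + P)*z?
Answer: 99856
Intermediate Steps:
a(z, P) = -3 + z*(-3 + P) (a(z, P) = -3 + (-3 + P)*z = -3 + z*(-3 + P))
b(c) = 2*c + 2*c² (b(c) = 2*(c*c + c) = 2*(c² + c) = 2*(c + c²) = 2*c + 2*c²)
X = -3 (X = -1*3 = -3)
p(U, T) = -3
Y = 292 (Y = -(-581 - 3)/2 = -½*(-584) = 292)
(b(a(6, 4)) + Y)² = (2*(-3 - 3*6 + 4*6)*(1 + (-3 - 3*6 + 4*6)) + 292)² = (2*(-3 - 18 + 24)*(1 + (-3 - 18 + 24)) + 292)² = (2*3*(1 + 3) + 292)² = (2*3*4 + 292)² = (24 + 292)² = 316² = 99856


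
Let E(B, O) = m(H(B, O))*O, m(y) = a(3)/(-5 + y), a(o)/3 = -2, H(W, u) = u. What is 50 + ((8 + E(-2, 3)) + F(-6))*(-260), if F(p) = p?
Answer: -2810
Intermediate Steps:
a(o) = -6 (a(o) = 3*(-2) = -6)
m(y) = -6/(-5 + y)
E(B, O) = -6*O/(-5 + O) (E(B, O) = (-6/(-5 + O))*O = -6*O/(-5 + O))
50 + ((8 + E(-2, 3)) + F(-6))*(-260) = 50 + ((8 - 6*3/(-5 + 3)) - 6)*(-260) = 50 + ((8 - 6*3/(-2)) - 6)*(-260) = 50 + ((8 - 6*3*(-½)) - 6)*(-260) = 50 + ((8 + 9) - 6)*(-260) = 50 + (17 - 6)*(-260) = 50 + 11*(-260) = 50 - 2860 = -2810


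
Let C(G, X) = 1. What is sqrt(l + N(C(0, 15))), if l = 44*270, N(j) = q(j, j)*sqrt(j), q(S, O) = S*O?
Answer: 109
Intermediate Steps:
q(S, O) = O*S
N(j) = j**(5/2) (N(j) = (j*j)*sqrt(j) = j**2*sqrt(j) = j**(5/2))
l = 11880
sqrt(l + N(C(0, 15))) = sqrt(11880 + 1**(5/2)) = sqrt(11880 + 1) = sqrt(11881) = 109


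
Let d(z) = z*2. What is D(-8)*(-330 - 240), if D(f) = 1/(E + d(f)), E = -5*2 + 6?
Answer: 57/2 ≈ 28.500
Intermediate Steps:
E = -4 (E = -10 + 6 = -4)
d(z) = 2*z
D(f) = 1/(-4 + 2*f)
D(-8)*(-330 - 240) = (1/(2*(-2 - 8)))*(-330 - 240) = ((½)/(-10))*(-570) = ((½)*(-⅒))*(-570) = -1/20*(-570) = 57/2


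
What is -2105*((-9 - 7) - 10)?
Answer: 54730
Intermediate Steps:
-2105*((-9 - 7) - 10) = -2105*(-16 - 10) = -2105*(-26) = 54730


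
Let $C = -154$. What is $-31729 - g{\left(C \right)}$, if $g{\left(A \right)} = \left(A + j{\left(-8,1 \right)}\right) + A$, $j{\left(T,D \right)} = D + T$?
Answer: $-31414$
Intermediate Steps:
$g{\left(A \right)} = -7 + 2 A$ ($g{\left(A \right)} = \left(A + \left(1 - 8\right)\right) + A = \left(A - 7\right) + A = \left(-7 + A\right) + A = -7 + 2 A$)
$-31729 - g{\left(C \right)} = -31729 - \left(-7 + 2 \left(-154\right)\right) = -31729 - \left(-7 - 308\right) = -31729 - -315 = -31729 + 315 = -31414$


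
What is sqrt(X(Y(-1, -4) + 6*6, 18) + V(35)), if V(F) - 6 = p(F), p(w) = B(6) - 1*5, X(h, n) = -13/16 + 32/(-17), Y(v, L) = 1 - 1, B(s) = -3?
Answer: I*sqrt(21709)/68 ≈ 2.1668*I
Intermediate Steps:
Y(v, L) = 0
X(h, n) = -733/272 (X(h, n) = -13*1/16 + 32*(-1/17) = -13/16 - 32/17 = -733/272)
p(w) = -8 (p(w) = -3 - 1*5 = -3 - 5 = -8)
V(F) = -2 (V(F) = 6 - 8 = -2)
sqrt(X(Y(-1, -4) + 6*6, 18) + V(35)) = sqrt(-733/272 - 2) = sqrt(-1277/272) = I*sqrt(21709)/68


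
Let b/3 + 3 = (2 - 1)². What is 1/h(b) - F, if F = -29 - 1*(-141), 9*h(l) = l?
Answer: -227/2 ≈ -113.50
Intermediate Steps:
b = -6 (b = -9 + 3*(2 - 1)² = -9 + 3*1² = -9 + 3*1 = -9 + 3 = -6)
h(l) = l/9
F = 112 (F = -29 + 141 = 112)
1/h(b) - F = 1/((⅑)*(-6)) - 1*112 = 1/(-⅔) - 112 = -3/2 - 112 = -227/2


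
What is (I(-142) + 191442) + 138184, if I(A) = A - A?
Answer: 329626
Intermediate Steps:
I(A) = 0
(I(-142) + 191442) + 138184 = (0 + 191442) + 138184 = 191442 + 138184 = 329626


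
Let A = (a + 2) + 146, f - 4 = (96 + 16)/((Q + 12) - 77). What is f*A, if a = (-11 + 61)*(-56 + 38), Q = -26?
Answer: -27072/13 ≈ -2082.5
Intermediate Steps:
a = -900 (a = 50*(-18) = -900)
f = 36/13 (f = 4 + (96 + 16)/((-26 + 12) - 77) = 4 + 112/(-14 - 77) = 4 + 112/(-91) = 4 + 112*(-1/91) = 4 - 16/13 = 36/13 ≈ 2.7692)
A = -752 (A = (-900 + 2) + 146 = -898 + 146 = -752)
f*A = (36/13)*(-752) = -27072/13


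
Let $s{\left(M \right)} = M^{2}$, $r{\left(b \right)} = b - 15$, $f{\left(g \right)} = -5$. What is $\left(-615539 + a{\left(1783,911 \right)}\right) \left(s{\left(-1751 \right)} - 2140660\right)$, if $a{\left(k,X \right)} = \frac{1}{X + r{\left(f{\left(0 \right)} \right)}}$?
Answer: $- \frac{169166291409856}{297} \approx -5.6958 \cdot 10^{11}$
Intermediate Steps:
$r{\left(b \right)} = -15 + b$
$a{\left(k,X \right)} = \frac{1}{-20 + X}$ ($a{\left(k,X \right)} = \frac{1}{X - 20} = \frac{1}{-20 + X}$)
$\left(-615539 + a{\left(1783,911 \right)}\right) \left(s{\left(-1751 \right)} - 2140660\right) = \left(-615539 + \frac{1}{-20 + 911}\right) \left(\left(-1751\right)^{2} - 2140660\right) = \left(-615539 + \frac{1}{891}\right) \left(3066001 - 2140660\right) = \left(-615539 + \frac{1}{891}\right) 925341 = \left(- \frac{548445248}{891}\right) 925341 = - \frac{169166291409856}{297}$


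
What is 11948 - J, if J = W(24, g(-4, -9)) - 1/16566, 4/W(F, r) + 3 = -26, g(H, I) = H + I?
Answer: 5740052765/480414 ≈ 11948.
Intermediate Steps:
W(F, r) = -4/29 (W(F, r) = 4/(-3 - 26) = 4/(-29) = 4*(-1/29) = -4/29)
J = -66293/480414 (J = -4/29 - 1/16566 = -66293/480414 ≈ -0.13799)
11948 - J = 11948 - 1*(-66293/480414) = 11948 + 66293/480414 = 5740052765/480414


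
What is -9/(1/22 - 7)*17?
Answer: 22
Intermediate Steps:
-9/(1/22 - 7)*17 = -9/(-153/22)*17 = -9*(-22/153)*17 = (22/17)*17 = 22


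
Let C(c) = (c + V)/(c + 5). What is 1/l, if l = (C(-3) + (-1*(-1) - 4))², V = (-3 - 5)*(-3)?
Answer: 4/225 ≈ 0.017778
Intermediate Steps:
V = 24 (V = -8*(-3) = 24)
C(c) = (24 + c)/(5 + c) (C(c) = (c + 24)/(c + 5) = (24 + c)/(5 + c))
l = 225/4 (l = ((24 - 3)/(5 - 3) + (-1*(-1) - 4))² = (21/2 + (1 - 4))² = ((½)*21 - 3)² = (21/2 - 3)² = (15/2)² = 225/4 ≈ 56.250)
1/l = 1/(225/4) = 4/225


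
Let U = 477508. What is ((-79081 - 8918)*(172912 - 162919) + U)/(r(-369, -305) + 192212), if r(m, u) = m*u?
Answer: -878896499/304757 ≈ -2883.9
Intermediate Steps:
((-79081 - 8918)*(172912 - 162919) + U)/(r(-369, -305) + 192212) = ((-79081 - 8918)*(172912 - 162919) + 477508)/(-369*(-305) + 192212) = (-87999*9993 + 477508)/(112545 + 192212) = (-879374007 + 477508)/304757 = -878896499*1/304757 = -878896499/304757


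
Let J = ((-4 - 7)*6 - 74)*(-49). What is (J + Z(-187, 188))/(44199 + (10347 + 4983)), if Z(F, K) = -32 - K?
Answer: 6640/59529 ≈ 0.11154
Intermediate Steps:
J = 6860 (J = (-11*6 - 74)*(-49) = (-66 - 74)*(-49) = -140*(-49) = 6860)
(J + Z(-187, 188))/(44199 + (10347 + 4983)) = (6860 + (-32 - 1*188))/(44199 + (10347 + 4983)) = (6860 + (-32 - 188))/(44199 + 15330) = (6860 - 220)/59529 = 6640*(1/59529) = 6640/59529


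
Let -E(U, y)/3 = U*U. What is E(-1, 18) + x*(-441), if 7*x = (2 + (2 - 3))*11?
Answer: -696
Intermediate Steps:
x = 11/7 (x = ((2 + (2 - 3))*11)/7 = ((2 - 1)*11)/7 = (1*11)/7 = (1/7)*11 = 11/7 ≈ 1.5714)
E(U, y) = -3*U**2 (E(U, y) = -3*U*U = -3*U**2)
E(-1, 18) + x*(-441) = -3*(-1)**2 + (11/7)*(-441) = -3*1 - 693 = -3 - 693 = -696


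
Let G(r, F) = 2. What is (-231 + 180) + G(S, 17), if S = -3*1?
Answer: -49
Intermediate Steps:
S = -3
(-231 + 180) + G(S, 17) = (-231 + 180) + 2 = -51 + 2 = -49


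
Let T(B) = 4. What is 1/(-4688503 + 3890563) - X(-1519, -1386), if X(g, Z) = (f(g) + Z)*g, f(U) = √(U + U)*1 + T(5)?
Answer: -1675081928521/797940 + 10633*I*√62 ≈ -2.0993e+6 + 83724.0*I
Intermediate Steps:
f(U) = 4 + √2*√U (f(U) = √(U + U)*1 + 4 = √(2*U)*1 + 4 = (√2*√U)*1 + 4 = √2*√U + 4 = 4 + √2*√U)
X(g, Z) = g*(4 + Z + √2*√g) (X(g, Z) = ((4 + √2*√g) + Z)*g = (4 + Z + √2*√g)*g = g*(4 + Z + √2*√g))
1/(-4688503 + 3890563) - X(-1519, -1386) = 1/(-4688503 + 3890563) - (-1519)*(4 - 1386 + √2*√(-1519)) = 1/(-797940) - (-1519)*(4 - 1386 + √2*(7*I*√31)) = -1/797940 - (-1519)*(4 - 1386 + 7*I*√62) = -1/797940 - (-1519)*(-1382 + 7*I*√62) = -1/797940 - (2099258 - 10633*I*√62) = -1/797940 + (-2099258 + 10633*I*√62) = -1675081928521/797940 + 10633*I*√62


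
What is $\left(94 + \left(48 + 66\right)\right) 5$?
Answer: $1040$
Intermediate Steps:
$\left(94 + \left(48 + 66\right)\right) 5 = \left(94 + 114\right) 5 = 208 \cdot 5 = 1040$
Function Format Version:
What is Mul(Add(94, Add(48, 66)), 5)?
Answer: 1040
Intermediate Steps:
Mul(Add(94, Add(48, 66)), 5) = Mul(Add(94, 114), 5) = Mul(208, 5) = 1040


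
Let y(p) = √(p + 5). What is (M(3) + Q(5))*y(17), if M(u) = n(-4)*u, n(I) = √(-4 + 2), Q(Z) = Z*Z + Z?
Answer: 3*√22*(10 + I*√2) ≈ 140.71 + 19.9*I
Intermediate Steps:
Q(Z) = Z + Z² (Q(Z) = Z² + Z = Z + Z²)
n(I) = I*√2 (n(I) = √(-2) = I*√2)
M(u) = I*u*√2 (M(u) = (I*√2)*u = I*u*√2)
y(p) = √(5 + p)
(M(3) + Q(5))*y(17) = (I*3*√2 + 5*(1 + 5))*√(5 + 17) = (3*I*√2 + 5*6)*√22 = (3*I*√2 + 30)*√22 = (30 + 3*I*√2)*√22 = √22*(30 + 3*I*√2)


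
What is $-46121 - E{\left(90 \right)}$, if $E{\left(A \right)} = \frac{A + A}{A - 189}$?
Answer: $- \frac{507311}{11} \approx -46119.0$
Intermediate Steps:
$E{\left(A \right)} = \frac{2 A}{-189 + A}$
$-46121 - E{\left(90 \right)} = -46121 - 2 \cdot 90 \frac{1}{-189 + 90} = -46121 - 2 \cdot 90 \frac{1}{-99} = -46121 - 2 \cdot 90 \left(- \frac{1}{99}\right) = -46121 - - \frac{20}{11} = -46121 + \frac{20}{11} = - \frac{507311}{11}$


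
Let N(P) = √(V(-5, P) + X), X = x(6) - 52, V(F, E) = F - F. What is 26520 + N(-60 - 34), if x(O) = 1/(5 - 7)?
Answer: 26520 + I*√210/2 ≈ 26520.0 + 7.2457*I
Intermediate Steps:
x(O) = -½ (x(O) = 1/(-2) = -½)
V(F, E) = 0
X = -105/2 (X = -½ - 52 = -105/2 ≈ -52.500)
N(P) = I*√210/2 (N(P) = √(0 - 105/2) = √(-105/2) = I*√210/2)
26520 + N(-60 - 34) = 26520 + I*√210/2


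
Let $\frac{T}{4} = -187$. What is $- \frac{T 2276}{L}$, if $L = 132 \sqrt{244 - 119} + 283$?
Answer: $- \frac{481792784}{2097911} + \frac{1123615680 \sqrt{5}}{2097911} \approx 967.96$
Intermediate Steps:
$T = -748$ ($T = 4 \left(-187\right) = -748$)
$L = 283 + 660 \sqrt{5}$ ($L = 132 \sqrt{125} + 283 = 132 \cdot 5 \sqrt{5} + 283 = 660 \sqrt{5} + 283 = 283 + 660 \sqrt{5} \approx 1758.8$)
$- \frac{T 2276}{L} = - \frac{\left(-748\right) 2276}{283 + 660 \sqrt{5}} = - \frac{-1702448}{283 + 660 \sqrt{5}} = \frac{1702448}{283 + 660 \sqrt{5}}$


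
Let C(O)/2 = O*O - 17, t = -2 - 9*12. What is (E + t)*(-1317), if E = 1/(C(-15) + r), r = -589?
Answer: 25063827/173 ≈ 1.4488e+5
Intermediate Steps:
t = -110 (t = -2 - 108 = -110)
C(O) = -34 + 2*O**2 (C(O) = 2*(O*O - 17) = 2*(O**2 - 17) = 2*(-17 + O**2) = -34 + 2*O**2)
E = -1/173 (E = 1/((-34 + 2*(-15)**2) - 589) = 1/((-34 + 2*225) - 589) = 1/((-34 + 450) - 589) = 1/(416 - 589) = 1/(-173) = -1/173 ≈ -0.0057803)
(E + t)*(-1317) = (-1/173 - 110)*(-1317) = -19031/173*(-1317) = 25063827/173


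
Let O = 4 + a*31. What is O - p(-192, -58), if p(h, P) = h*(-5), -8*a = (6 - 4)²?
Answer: -1943/2 ≈ -971.50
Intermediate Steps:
a = -½ (a = -(6 - 4)²/8 = -⅛*2² = -⅛*4 = -½ ≈ -0.50000)
p(h, P) = -5*h
O = -23/2 (O = 4 - ½*31 = 4 - 31/2 = -23/2 ≈ -11.500)
O - p(-192, -58) = -23/2 - (-5)*(-192) = -23/2 - 1*960 = -23/2 - 960 = -1943/2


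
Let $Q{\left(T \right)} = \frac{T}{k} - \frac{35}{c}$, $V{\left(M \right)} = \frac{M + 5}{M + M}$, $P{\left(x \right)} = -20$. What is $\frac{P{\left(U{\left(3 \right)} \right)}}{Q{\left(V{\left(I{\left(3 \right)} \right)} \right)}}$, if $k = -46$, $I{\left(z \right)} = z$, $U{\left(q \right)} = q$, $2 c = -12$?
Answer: $- \frac{920}{267} \approx -3.4457$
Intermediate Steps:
$c = -6$ ($c = \frac{1}{2} \left(-12\right) = -6$)
$V{\left(M \right)} = \frac{5 + M}{2 M}$
$Q{\left(T \right)} = \frac{35}{6} - \frac{T}{46}$ ($Q{\left(T \right)} = \frac{T}{-46} - \frac{35}{-6} = T \left(- \frac{1}{46}\right) - - \frac{35}{6} = - \frac{T}{46} + \frac{35}{6} = \frac{35}{6} - \frac{T}{46}$)
$\frac{P{\left(U{\left(3 \right)} \right)}}{Q{\left(V{\left(I{\left(3 \right)} \right)} \right)}} = - \frac{20}{\frac{35}{6} - \frac{\frac{1}{2} \cdot \frac{1}{3} \left(5 + 3\right)}{46}} = - \frac{20}{\frac{35}{6} - \frac{\frac{1}{2} \cdot \frac{1}{3} \cdot 8}{46}} = - \frac{20}{\frac{35}{6} - \frac{2}{69}} = - \frac{20}{\frac{267}{46}} = \left(-20\right) \frac{46}{267} = - \frac{920}{267}$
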